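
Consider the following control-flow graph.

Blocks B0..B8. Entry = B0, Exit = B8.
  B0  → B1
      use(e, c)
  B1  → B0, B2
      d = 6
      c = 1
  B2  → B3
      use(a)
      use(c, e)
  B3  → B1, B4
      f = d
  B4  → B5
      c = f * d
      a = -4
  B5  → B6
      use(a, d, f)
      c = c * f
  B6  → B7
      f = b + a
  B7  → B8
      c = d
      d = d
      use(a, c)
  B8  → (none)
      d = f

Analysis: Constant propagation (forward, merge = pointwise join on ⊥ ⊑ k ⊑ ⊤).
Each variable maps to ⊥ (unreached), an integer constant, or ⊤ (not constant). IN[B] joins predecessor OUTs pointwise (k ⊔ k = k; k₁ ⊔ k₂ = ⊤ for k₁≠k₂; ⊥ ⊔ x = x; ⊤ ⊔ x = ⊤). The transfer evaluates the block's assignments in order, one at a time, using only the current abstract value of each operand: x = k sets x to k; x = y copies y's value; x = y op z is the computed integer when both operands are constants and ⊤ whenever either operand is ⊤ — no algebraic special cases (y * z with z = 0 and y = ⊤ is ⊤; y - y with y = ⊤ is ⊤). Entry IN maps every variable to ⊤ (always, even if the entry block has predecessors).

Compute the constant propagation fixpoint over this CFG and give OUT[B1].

Per-block solution:
  B0:  IN=(all ⊤)  OUT=(all ⊤)
  B1:  IN=(all ⊤)  OUT={c:1, d:6; rest ⊤}
  B2:  IN={c:1, d:6; rest ⊤}  OUT={c:1, d:6; rest ⊤}
  B3:  IN={c:1, d:6; rest ⊤}  OUT={c:1, d:6, f:6; rest ⊤}
  B4:  IN={c:1, d:6, f:6; rest ⊤}  OUT={a:-4, c:36, d:6, f:6; rest ⊤}
  B5:  IN={a:-4, c:36, d:6, f:6; rest ⊤}  OUT={a:-4, c:216, d:6, f:6; rest ⊤}
  B6:  IN={a:-4, c:216, d:6, f:6; rest ⊤}  OUT={a:-4, c:216, d:6; rest ⊤}
  B7:  IN={a:-4, c:216, d:6; rest ⊤}  OUT={a:-4, c:6, d:6; rest ⊤}
  B8:  IN={a:-4, c:6, d:6; rest ⊤}  OUT={a:-4, c:6; rest ⊤}

Merge at B1: IN[B1] = OUT[B0] ⊔ OUT[B3] = {a: ⊤, b: ⊤, c: ⊤, d: ⊤, e: ⊤, f: ⊤}
Applying B1's transfer function to that IN value gives OUT[B1] (row B1 above).

Answer: {a: ⊤, b: ⊤, c: 1, d: 6, e: ⊤, f: ⊤}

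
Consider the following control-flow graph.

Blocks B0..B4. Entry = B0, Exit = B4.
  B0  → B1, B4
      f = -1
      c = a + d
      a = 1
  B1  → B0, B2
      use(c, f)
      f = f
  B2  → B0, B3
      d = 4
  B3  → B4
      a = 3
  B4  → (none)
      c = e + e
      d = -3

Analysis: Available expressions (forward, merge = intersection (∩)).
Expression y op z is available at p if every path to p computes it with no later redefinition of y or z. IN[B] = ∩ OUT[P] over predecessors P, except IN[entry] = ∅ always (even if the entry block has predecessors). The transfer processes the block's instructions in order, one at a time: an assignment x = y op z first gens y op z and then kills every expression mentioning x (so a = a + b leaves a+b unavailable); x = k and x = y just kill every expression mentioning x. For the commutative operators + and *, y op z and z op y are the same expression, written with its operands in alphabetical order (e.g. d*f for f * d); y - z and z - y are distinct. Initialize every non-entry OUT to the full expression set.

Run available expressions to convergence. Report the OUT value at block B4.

Per-block solution:
  B0:   IN={}   OUT={}
  B1:   IN={}   OUT={}
  B2:   IN={}   OUT={}
  B3:   IN={}   OUT={}
  B4:   IN={}   OUT={e+e}

Merge at B4: IN[B4] = OUT[B0] ∩ OUT[B3] = {}
Applying B4's transfer function to that IN value gives OUT[B4] (row B4 above).

Answer: {e+e}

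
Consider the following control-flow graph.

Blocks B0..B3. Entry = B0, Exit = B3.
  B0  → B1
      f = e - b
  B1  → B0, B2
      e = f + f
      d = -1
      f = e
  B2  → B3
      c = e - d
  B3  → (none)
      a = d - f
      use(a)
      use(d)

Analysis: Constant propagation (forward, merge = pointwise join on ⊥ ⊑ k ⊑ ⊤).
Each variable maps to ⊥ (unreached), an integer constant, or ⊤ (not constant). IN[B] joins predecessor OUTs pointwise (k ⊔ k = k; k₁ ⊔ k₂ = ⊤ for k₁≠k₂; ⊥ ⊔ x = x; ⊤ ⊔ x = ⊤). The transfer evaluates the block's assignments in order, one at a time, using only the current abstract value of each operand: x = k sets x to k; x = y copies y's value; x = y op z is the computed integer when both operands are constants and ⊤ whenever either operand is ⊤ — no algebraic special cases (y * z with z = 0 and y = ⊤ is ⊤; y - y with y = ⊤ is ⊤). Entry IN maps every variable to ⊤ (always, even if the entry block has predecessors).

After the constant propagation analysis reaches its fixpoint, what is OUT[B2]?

Answer: {a: ⊤, b: ⊤, c: ⊤, d: -1, e: ⊤, f: ⊤}

Working:
Converged values:
  B0:   IN=(all ⊤)   OUT=(all ⊤)
  B1:   IN=(all ⊤)   OUT={d:-1; rest ⊤}
  B2:   IN={d:-1; rest ⊤}   OUT={d:-1; rest ⊤}
  B3:   IN={d:-1; rest ⊤}   OUT={d:-1; rest ⊤}

Merge at B2: IN[B2] = OUT[B1] = {a: ⊤, b: ⊤, c: ⊤, d: -1, e: ⊤, f: ⊤}
Applying B2's transfer function to that IN value gives OUT[B2] (row B2 above).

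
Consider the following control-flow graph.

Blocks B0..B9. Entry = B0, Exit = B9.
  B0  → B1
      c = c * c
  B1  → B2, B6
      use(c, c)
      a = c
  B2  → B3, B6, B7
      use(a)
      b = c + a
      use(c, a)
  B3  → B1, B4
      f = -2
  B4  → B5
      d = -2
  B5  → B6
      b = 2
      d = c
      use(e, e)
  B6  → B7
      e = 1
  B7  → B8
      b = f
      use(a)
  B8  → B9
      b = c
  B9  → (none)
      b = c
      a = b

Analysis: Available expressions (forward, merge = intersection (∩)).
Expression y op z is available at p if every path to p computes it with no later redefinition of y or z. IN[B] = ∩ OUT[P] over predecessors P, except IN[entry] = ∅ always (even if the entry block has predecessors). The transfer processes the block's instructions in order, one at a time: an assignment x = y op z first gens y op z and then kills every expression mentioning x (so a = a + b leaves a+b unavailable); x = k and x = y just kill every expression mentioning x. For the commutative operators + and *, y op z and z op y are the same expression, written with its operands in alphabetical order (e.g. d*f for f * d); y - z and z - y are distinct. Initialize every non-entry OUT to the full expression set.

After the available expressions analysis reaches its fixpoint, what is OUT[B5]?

Fixpoint table:
  B0:  IN={}  OUT={}
  B1:  IN={}  OUT={}
  B2:  IN={}  OUT={a+c}
  B3:  IN={a+c}  OUT={a+c}
  B4:  IN={a+c}  OUT={a+c}
  B5:  IN={a+c}  OUT={a+c}
  B6:  IN={}  OUT={}
  B7:  IN={}  OUT={}
  B8:  IN={}  OUT={}
  B9:  IN={}  OUT={}

Merge at B5: IN[B5] = OUT[B4] = {a+c}
Applying B5's transfer function to that IN value gives OUT[B5] (row B5 above).

Answer: {a+c}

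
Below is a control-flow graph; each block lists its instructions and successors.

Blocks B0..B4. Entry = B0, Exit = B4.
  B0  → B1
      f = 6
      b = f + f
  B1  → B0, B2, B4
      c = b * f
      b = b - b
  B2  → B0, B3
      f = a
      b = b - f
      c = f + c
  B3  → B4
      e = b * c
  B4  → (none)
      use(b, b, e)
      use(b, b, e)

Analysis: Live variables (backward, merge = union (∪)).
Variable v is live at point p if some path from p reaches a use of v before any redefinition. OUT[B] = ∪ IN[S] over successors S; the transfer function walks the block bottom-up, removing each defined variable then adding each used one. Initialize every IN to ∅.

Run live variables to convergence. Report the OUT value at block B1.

Per-block solution:
  B0:   IN={a, e}   OUT={a, b, e, f}
  B1:   IN={a, b, e, f}   OUT={a, b, c, e}
  B2:   IN={a, b, c, e}   OUT={a, b, c, e}
  B3:   IN={b, c}   OUT={b, e}
  B4:   IN={b, e}   OUT={}

Merge at B1: OUT[B1] = IN[B0] ⊔ IN[B2] ⊔ IN[B4] = {a, b, c, e}

Answer: {a, b, c, e}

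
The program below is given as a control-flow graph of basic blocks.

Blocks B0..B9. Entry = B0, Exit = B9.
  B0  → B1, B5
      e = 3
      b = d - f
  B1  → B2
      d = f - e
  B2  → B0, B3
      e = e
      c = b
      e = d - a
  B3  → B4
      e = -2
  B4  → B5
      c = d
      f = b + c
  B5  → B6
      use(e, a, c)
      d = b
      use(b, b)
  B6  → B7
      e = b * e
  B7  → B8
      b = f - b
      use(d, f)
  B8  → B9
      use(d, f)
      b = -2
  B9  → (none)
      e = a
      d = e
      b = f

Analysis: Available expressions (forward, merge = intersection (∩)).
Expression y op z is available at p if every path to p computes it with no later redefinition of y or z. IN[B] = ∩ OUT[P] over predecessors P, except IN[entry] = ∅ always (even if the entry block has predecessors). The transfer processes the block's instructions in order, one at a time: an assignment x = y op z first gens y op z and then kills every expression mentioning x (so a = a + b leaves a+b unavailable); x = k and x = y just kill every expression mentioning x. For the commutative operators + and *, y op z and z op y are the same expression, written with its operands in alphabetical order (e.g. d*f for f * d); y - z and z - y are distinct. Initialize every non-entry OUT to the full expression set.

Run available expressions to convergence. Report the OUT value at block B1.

Answer: {f-e}

Derivation:
Converged values:
  B0: | IN={} | OUT={d-f}
  B1: | IN={d-f} | OUT={f-e}
  B2: | IN={f-e} | OUT={d-a}
  B3: | IN={d-a} | OUT={d-a}
  B4: | IN={d-a} | OUT={b+c, d-a}
  B5: | IN={} | OUT={}
  B6: | IN={} | OUT={}
  B7: | IN={} | OUT={}
  B8: | IN={} | OUT={}
  B9: | IN={} | OUT={}

Merge at B1: IN[B1] = OUT[B0] = {d-f}
Applying B1's transfer function to that IN value gives OUT[B1] (row B1 above).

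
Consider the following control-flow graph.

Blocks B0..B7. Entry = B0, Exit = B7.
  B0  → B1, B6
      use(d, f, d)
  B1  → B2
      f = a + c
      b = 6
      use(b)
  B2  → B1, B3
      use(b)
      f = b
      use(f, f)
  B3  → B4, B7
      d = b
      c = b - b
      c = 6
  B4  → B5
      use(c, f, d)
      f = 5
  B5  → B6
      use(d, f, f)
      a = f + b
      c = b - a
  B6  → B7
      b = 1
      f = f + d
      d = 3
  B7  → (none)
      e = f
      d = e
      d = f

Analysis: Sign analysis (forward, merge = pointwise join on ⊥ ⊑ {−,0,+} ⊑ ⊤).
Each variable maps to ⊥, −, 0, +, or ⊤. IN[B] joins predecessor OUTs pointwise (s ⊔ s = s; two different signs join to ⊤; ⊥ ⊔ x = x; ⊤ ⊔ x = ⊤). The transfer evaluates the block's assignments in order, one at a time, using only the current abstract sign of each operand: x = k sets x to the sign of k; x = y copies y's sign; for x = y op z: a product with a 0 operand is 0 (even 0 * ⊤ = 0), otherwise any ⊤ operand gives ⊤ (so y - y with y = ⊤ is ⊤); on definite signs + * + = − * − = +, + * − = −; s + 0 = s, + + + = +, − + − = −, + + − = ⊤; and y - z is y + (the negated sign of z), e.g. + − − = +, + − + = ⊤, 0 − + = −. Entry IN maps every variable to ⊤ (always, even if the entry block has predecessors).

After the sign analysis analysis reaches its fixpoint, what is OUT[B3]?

Answer: {a: ⊤, b: +, c: +, d: +, e: ⊤, f: +}

Working:
Converged values:
  B0:   IN=(all ⊤)   OUT=(all ⊤)
  B1:   IN=(all ⊤)   OUT={b:+; rest ⊤}
  B2:   IN={b:+; rest ⊤}   OUT={b:+, f:+; rest ⊤}
  B3:   IN={b:+, f:+; rest ⊤}   OUT={b:+, c:+, d:+, f:+; rest ⊤}
  B4:   IN={b:+, c:+, d:+, f:+; rest ⊤}   OUT={b:+, c:+, d:+, f:+; rest ⊤}
  B5:   IN={b:+, c:+, d:+, f:+; rest ⊤}   OUT={a:+, b:+, d:+, f:+; rest ⊤}
  B6:   IN=(all ⊤)   OUT={b:+, d:+; rest ⊤}
  B7:   IN={b:+, d:+; rest ⊤}   OUT={b:+; rest ⊤}

Merge at B3: IN[B3] = OUT[B2] = {a: ⊤, b: +, c: ⊤, d: ⊤, e: ⊤, f: +}
Applying B3's transfer function to that IN value gives OUT[B3] (row B3 above).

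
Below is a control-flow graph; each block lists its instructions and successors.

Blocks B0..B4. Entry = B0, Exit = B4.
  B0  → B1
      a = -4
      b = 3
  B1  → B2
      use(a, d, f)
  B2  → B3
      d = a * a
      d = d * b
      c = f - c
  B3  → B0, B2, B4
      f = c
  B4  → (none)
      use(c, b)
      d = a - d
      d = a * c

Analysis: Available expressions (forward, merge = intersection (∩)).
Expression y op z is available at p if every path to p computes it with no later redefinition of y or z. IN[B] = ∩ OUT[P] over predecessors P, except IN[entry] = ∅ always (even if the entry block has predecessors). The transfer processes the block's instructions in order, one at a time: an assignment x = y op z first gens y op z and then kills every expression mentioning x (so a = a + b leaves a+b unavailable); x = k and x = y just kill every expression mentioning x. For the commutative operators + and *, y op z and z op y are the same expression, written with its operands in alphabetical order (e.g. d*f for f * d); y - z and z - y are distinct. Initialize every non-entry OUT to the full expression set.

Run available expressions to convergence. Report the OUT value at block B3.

Converged values:
  B0: | IN={} | OUT={}
  B1: | IN={} | OUT={}
  B2: | IN={} | OUT={a*a}
  B3: | IN={a*a} | OUT={a*a}
  B4: | IN={a*a} | OUT={a*a, a*c}

Merge at B3: IN[B3] = OUT[B2] = {a*a}
Applying B3's transfer function to that IN value gives OUT[B3] (row B3 above).

Answer: {a*a}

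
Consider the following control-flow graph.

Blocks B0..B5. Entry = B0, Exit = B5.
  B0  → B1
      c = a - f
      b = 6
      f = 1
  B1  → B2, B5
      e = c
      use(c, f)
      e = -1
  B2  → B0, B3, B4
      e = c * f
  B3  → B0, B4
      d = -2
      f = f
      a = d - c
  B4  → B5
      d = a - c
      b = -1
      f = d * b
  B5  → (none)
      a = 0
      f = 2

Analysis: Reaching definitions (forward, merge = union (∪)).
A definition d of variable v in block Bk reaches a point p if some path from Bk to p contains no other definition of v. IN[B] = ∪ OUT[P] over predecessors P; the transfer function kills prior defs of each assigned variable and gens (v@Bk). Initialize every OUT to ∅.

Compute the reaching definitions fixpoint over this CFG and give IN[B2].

Fixpoint table:
  B0:   IN={a@B3, b@B0, c@B0, d@B3, e@B2, f@B0, f@B3}   OUT={a@B3, b@B0, c@B0, d@B3, e@B2, f@B0}
  B1:   IN={a@B3, b@B0, c@B0, d@B3, e@B2, f@B0}   OUT={a@B3, b@B0, c@B0, d@B3, e@B1, f@B0}
  B2:   IN={a@B3, b@B0, c@B0, d@B3, e@B1, f@B0}   OUT={a@B3, b@B0, c@B0, d@B3, e@B2, f@B0}
  B3:   IN={a@B3, b@B0, c@B0, d@B3, e@B2, f@B0}   OUT={a@B3, b@B0, c@B0, d@B3, e@B2, f@B3}
  B4:   IN={a@B3, b@B0, c@B0, d@B3, e@B2, f@B0, f@B3}   OUT={a@B3, b@B4, c@B0, d@B4, e@B2, f@B4}
  B5:   IN={a@B3, b@B0, b@B4, c@B0, d@B3, d@B4, e@B1, e@B2, f@B0, f@B4}   OUT={a@B5, b@B0, b@B4, c@B0, d@B3, d@B4, e@B1, e@B2, f@B5}

Merge at B2: IN[B2] = OUT[B1] = {a@B3, b@B0, c@B0, d@B3, e@B1, f@B0}

Answer: {a@B3, b@B0, c@B0, d@B3, e@B1, f@B0}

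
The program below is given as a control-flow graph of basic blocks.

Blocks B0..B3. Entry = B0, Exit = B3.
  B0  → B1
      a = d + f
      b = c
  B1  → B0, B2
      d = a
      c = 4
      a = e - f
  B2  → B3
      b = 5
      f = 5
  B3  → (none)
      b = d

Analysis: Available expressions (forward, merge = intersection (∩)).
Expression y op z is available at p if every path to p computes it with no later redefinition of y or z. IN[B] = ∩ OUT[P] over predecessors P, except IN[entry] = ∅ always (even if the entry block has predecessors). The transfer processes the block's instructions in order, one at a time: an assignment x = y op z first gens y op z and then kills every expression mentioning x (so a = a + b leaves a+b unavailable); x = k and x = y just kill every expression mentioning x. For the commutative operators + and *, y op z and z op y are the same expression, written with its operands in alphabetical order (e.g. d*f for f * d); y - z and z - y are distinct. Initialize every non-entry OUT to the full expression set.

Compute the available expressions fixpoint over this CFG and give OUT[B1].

Converged values:
  B0: | IN={} | OUT={d+f}
  B1: | IN={d+f} | OUT={e-f}
  B2: | IN={e-f} | OUT={}
  B3: | IN={} | OUT={}

Merge at B1: IN[B1] = OUT[B0] = {d+f}
Applying B1's transfer function to that IN value gives OUT[B1] (row B1 above).

Answer: {e-f}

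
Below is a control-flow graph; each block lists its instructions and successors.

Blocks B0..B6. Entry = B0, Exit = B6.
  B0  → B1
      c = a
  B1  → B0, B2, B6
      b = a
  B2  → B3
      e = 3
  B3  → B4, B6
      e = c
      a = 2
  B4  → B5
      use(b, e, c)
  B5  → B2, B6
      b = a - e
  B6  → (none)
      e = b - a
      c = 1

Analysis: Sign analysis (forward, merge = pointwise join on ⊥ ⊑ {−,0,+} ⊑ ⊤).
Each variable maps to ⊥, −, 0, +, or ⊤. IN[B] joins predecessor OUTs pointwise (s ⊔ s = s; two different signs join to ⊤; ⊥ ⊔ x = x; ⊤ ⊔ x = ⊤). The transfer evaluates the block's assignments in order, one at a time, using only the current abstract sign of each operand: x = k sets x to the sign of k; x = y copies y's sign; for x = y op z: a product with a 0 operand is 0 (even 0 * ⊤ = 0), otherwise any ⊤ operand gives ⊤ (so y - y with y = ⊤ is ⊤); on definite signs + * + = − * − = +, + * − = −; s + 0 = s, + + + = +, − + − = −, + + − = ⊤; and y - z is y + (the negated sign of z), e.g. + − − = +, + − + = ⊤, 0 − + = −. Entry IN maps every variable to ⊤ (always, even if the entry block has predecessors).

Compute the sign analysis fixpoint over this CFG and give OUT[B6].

Fixpoint table:
  B0: | IN=(all ⊤) | OUT=(all ⊤)
  B1: | IN=(all ⊤) | OUT=(all ⊤)
  B2: | IN=(all ⊤) | OUT={e:+; rest ⊤}
  B3: | IN={e:+; rest ⊤} | OUT={a:+; rest ⊤}
  B4: | IN={a:+; rest ⊤} | OUT={a:+; rest ⊤}
  B5: | IN={a:+; rest ⊤} | OUT={a:+; rest ⊤}
  B6: | IN=(all ⊤) | OUT={c:+; rest ⊤}

Merge at B6: IN[B6] = OUT[B1] ⊔ OUT[B3] ⊔ OUT[B5] = {a: ⊤, b: ⊤, c: ⊤, d: ⊤, e: ⊤, f: ⊤}
Applying B6's transfer function to that IN value gives OUT[B6] (row B6 above).

Answer: {a: ⊤, b: ⊤, c: +, d: ⊤, e: ⊤, f: ⊤}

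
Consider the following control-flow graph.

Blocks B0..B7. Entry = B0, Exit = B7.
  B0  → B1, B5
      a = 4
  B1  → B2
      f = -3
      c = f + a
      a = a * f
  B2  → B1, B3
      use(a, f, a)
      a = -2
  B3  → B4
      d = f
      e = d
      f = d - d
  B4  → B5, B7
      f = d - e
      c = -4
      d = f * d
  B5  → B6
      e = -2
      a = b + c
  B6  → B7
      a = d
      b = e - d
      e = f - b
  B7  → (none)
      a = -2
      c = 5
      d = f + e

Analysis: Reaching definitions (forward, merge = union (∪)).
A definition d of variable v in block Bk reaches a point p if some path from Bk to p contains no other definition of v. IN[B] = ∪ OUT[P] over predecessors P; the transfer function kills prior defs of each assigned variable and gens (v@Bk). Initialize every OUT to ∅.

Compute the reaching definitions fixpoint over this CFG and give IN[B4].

Answer: {a@B2, c@B1, d@B3, e@B3, f@B3}

Trace:
Per-block solution:
  B0: | IN={} | OUT={a@B0}
  B1: | IN={a@B0, a@B2, c@B1, f@B1} | OUT={a@B1, c@B1, f@B1}
  B2: | IN={a@B1, c@B1, f@B1} | OUT={a@B2, c@B1, f@B1}
  B3: | IN={a@B2, c@B1, f@B1} | OUT={a@B2, c@B1, d@B3, e@B3, f@B3}
  B4: | IN={a@B2, c@B1, d@B3, e@B3, f@B3} | OUT={a@B2, c@B4, d@B4, e@B3, f@B4}
  B5: | IN={a@B0, a@B2, c@B4, d@B4, e@B3, f@B4} | OUT={a@B5, c@B4, d@B4, e@B5, f@B4}
  B6: | IN={a@B5, c@B4, d@B4, e@B5, f@B4} | OUT={a@B6, b@B6, c@B4, d@B4, e@B6, f@B4}
  B7: | IN={a@B2, a@B6, b@B6, c@B4, d@B4, e@B3, e@B6, f@B4} | OUT={a@B7, b@B6, c@B7, d@B7, e@B3, e@B6, f@B4}

Merge at B4: IN[B4] = OUT[B3] = {a@B2, c@B1, d@B3, e@B3, f@B3}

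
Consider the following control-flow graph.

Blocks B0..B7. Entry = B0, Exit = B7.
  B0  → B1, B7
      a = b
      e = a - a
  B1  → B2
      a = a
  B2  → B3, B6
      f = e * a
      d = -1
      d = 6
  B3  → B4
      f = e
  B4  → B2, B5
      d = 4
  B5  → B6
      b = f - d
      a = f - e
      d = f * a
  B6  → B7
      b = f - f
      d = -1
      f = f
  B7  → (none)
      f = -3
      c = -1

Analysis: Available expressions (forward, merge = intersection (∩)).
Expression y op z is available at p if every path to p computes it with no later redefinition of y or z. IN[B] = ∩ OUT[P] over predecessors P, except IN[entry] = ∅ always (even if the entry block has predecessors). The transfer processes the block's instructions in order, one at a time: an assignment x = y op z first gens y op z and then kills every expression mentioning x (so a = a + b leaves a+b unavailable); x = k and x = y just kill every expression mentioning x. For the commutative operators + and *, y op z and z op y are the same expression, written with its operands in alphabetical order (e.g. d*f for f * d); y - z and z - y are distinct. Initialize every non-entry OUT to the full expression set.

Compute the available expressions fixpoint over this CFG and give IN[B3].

Converged values:
  B0:   IN={}   OUT={a-a}
  B1:   IN={a-a}   OUT={}
  B2:   IN={}   OUT={a*e}
  B3:   IN={a*e}   OUT={a*e}
  B4:   IN={a*e}   OUT={a*e}
  B5:   IN={a*e}   OUT={a*f, f-e}
  B6:   IN={}   OUT={}
  B7:   IN={}   OUT={}

Merge at B3: IN[B3] = OUT[B2] = {a*e}

Answer: {a*e}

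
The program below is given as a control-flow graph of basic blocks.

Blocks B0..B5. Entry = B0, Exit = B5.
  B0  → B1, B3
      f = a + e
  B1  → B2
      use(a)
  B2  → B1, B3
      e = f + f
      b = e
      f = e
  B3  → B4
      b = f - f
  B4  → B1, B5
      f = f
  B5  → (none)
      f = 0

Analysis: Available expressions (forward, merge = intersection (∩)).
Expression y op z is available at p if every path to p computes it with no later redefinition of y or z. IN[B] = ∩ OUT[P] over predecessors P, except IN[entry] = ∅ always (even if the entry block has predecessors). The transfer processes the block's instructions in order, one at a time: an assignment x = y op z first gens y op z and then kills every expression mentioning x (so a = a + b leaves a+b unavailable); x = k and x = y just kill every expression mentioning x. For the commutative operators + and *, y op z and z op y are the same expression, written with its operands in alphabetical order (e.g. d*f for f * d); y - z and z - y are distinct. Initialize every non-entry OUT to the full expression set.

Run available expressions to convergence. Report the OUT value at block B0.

Answer: {a+e}

Derivation:
Per-block solution:
  B0: | IN={} | OUT={a+e}
  B1: | IN={} | OUT={}
  B2: | IN={} | OUT={}
  B3: | IN={} | OUT={f-f}
  B4: | IN={f-f} | OUT={}
  B5: | IN={} | OUT={}

B0 is the boundary node: IN[B0] = {}
Applying B0's transfer function to that IN value gives OUT[B0] (row B0 above).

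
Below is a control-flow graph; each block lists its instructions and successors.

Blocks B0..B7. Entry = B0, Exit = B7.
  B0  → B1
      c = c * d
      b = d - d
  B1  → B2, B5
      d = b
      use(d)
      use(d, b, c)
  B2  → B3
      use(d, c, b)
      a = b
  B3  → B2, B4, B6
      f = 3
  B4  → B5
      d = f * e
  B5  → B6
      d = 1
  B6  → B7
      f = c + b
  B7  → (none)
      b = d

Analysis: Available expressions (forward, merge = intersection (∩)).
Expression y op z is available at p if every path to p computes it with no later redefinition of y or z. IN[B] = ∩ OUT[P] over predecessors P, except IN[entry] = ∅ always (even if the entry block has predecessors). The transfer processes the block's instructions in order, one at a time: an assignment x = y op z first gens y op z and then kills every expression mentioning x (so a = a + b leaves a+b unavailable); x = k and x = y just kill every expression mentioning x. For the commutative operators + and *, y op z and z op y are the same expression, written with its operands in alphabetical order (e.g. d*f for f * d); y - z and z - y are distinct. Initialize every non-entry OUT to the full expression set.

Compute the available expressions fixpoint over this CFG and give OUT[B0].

Converged values:
  B0: | IN={} | OUT={d-d}
  B1: | IN={d-d} | OUT={}
  B2: | IN={} | OUT={}
  B3: | IN={} | OUT={}
  B4: | IN={} | OUT={e*f}
  B5: | IN={} | OUT={}
  B6: | IN={} | OUT={b+c}
  B7: | IN={b+c} | OUT={}

B0 is the boundary node: IN[B0] = {}
Applying B0's transfer function to that IN value gives OUT[B0] (row B0 above).

Answer: {d-d}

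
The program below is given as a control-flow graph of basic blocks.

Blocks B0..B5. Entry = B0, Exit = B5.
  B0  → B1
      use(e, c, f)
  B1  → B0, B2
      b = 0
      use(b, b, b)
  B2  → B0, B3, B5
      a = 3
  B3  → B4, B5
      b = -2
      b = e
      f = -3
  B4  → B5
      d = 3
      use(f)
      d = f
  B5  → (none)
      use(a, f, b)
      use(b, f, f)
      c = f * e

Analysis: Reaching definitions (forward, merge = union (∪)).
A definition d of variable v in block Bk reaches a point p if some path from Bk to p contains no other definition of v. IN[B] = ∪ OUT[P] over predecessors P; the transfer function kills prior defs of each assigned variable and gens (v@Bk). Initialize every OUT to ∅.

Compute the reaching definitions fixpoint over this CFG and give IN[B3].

Answer: {a@B2, b@B1}

Working:
Converged values:
  B0: | IN={a@B2, b@B1} | OUT={a@B2, b@B1}
  B1: | IN={a@B2, b@B1} | OUT={a@B2, b@B1}
  B2: | IN={a@B2, b@B1} | OUT={a@B2, b@B1}
  B3: | IN={a@B2, b@B1} | OUT={a@B2, b@B3, f@B3}
  B4: | IN={a@B2, b@B3, f@B3} | OUT={a@B2, b@B3, d@B4, f@B3}
  B5: | IN={a@B2, b@B1, b@B3, d@B4, f@B3} | OUT={a@B2, b@B1, b@B3, c@B5, d@B4, f@B3}

Merge at B3: IN[B3] = OUT[B2] = {a@B2, b@B1}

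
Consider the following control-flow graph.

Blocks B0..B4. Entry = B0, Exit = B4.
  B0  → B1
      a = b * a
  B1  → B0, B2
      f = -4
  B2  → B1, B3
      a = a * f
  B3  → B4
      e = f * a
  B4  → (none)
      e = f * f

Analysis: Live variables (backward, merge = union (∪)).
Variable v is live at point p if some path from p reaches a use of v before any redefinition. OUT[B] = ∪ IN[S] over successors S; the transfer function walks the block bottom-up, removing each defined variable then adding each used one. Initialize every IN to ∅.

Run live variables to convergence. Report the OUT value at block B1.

Answer: {a, b, f}

Working:
Fixpoint table:
  B0:  IN={a, b}  OUT={a, b}
  B1:  IN={a, b}  OUT={a, b, f}
  B2:  IN={a, b, f}  OUT={a, b, f}
  B3:  IN={a, f}  OUT={f}
  B4:  IN={f}  OUT={}

Merge at B1: OUT[B1] = IN[B0] ⊔ IN[B2] = {a, b, f}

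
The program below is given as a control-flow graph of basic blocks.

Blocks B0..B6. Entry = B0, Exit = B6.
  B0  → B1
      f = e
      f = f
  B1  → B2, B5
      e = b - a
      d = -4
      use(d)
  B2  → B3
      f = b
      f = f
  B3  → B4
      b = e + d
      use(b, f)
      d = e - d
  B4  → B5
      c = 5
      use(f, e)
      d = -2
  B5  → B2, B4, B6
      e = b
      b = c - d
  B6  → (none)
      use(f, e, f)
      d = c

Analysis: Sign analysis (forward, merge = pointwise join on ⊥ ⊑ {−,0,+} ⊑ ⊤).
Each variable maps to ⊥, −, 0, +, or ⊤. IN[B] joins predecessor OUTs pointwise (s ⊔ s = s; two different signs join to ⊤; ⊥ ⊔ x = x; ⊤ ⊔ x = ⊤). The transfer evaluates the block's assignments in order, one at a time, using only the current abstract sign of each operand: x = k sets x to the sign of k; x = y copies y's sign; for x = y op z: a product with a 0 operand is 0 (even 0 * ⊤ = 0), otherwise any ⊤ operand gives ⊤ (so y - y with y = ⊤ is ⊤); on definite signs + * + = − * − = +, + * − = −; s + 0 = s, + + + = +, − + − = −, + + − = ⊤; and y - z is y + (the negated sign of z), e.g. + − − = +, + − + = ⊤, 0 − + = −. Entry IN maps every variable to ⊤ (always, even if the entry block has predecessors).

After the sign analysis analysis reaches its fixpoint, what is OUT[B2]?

Answer: {a: ⊤, b: ⊤, c: ⊤, d: -, e: ⊤, f: ⊤}

Trace:
Per-block solution:
  B0:   IN=(all ⊤)   OUT=(all ⊤)
  B1:   IN=(all ⊤)   OUT={d:-; rest ⊤}
  B2:   IN={d:-; rest ⊤}   OUT={d:-; rest ⊤}
  B3:   IN={d:-; rest ⊤}   OUT=(all ⊤)
  B4:   IN=(all ⊤)   OUT={c:+, d:-; rest ⊤}
  B5:   IN={d:-; rest ⊤}   OUT={d:-; rest ⊤}
  B6:   IN={d:-; rest ⊤}   OUT=(all ⊤)

Merge at B2: IN[B2] = OUT[B1] ⊔ OUT[B5] = {a: ⊤, b: ⊤, c: ⊤, d: -, e: ⊤, f: ⊤}
Applying B2's transfer function to that IN value gives OUT[B2] (row B2 above).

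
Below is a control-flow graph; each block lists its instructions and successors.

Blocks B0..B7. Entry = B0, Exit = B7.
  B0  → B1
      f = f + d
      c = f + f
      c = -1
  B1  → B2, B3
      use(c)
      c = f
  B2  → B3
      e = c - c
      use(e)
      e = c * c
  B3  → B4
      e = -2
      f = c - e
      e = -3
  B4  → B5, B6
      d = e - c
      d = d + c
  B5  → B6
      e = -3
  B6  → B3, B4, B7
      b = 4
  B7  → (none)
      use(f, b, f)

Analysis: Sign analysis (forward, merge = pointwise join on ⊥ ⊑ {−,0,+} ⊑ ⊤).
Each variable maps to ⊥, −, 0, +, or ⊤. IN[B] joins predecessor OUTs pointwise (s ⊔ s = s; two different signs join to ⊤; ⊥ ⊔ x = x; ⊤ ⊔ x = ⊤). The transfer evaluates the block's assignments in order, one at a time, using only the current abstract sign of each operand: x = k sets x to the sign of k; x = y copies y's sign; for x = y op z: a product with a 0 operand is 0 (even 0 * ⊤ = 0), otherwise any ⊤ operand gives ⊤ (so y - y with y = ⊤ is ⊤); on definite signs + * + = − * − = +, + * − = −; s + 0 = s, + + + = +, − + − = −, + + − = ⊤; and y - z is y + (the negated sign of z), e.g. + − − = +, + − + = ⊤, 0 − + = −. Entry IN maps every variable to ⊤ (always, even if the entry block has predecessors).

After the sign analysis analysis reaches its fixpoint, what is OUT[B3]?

Per-block solution:
  B0:  IN=(all ⊤)  OUT={c:-; rest ⊤}
  B1:  IN={c:-; rest ⊤}  OUT=(all ⊤)
  B2:  IN=(all ⊤)  OUT=(all ⊤)
  B3:  IN=(all ⊤)  OUT={e:-; rest ⊤}
  B4:  IN={e:-; rest ⊤}  OUT={e:-; rest ⊤}
  B5:  IN={e:-; rest ⊤}  OUT={e:-; rest ⊤}
  B6:  IN={e:-; rest ⊤}  OUT={b:+, e:-; rest ⊤}
  B7:  IN={b:+, e:-; rest ⊤}  OUT={b:+, e:-; rest ⊤}

Merge at B3: IN[B3] = OUT[B1] ⊔ OUT[B2] ⊔ OUT[B6] = {a: ⊤, b: ⊤, c: ⊤, d: ⊤, e: ⊤, f: ⊤}
Applying B3's transfer function to that IN value gives OUT[B3] (row B3 above).

Answer: {a: ⊤, b: ⊤, c: ⊤, d: ⊤, e: -, f: ⊤}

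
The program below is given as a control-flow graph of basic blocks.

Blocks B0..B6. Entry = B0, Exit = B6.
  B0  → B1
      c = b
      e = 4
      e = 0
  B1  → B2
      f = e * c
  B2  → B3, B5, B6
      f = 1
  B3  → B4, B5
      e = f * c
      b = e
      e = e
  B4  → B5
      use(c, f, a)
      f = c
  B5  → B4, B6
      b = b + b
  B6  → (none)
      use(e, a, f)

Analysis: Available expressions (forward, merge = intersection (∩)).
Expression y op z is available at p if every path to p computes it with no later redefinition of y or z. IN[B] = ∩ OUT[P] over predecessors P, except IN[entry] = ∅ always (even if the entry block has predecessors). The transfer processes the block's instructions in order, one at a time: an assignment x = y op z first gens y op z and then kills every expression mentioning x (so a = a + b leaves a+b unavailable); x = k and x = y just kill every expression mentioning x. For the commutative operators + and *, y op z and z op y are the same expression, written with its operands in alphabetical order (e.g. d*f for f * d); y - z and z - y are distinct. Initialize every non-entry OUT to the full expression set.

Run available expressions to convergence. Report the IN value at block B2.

Answer: {c*e}

Derivation:
Fixpoint table:
  B0:   IN={}   OUT={}
  B1:   IN={}   OUT={c*e}
  B2:   IN={c*e}   OUT={c*e}
  B3:   IN={c*e}   OUT={c*f}
  B4:   IN={}   OUT={}
  B5:   IN={}   OUT={}
  B6:   IN={}   OUT={}

Merge at B2: IN[B2] = OUT[B1] = {c*e}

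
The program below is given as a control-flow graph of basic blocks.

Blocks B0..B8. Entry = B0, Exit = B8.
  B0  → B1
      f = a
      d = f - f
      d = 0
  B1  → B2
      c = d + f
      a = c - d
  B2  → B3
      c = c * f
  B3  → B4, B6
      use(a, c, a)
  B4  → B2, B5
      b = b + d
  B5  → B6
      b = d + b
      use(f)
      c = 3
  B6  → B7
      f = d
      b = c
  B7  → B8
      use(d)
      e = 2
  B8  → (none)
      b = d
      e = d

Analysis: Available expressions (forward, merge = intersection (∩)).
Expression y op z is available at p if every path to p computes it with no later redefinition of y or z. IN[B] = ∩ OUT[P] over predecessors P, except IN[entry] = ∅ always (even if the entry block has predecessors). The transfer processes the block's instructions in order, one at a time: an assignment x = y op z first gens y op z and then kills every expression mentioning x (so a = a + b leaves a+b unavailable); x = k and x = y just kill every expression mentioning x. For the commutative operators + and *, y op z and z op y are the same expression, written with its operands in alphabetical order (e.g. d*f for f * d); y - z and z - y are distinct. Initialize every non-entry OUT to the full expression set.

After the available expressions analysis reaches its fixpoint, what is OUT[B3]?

Converged values:
  B0:  IN={}  OUT={f-f}
  B1:  IN={f-f}  OUT={c-d, d+f, f-f}
  B2:  IN={d+f, f-f}  OUT={d+f, f-f}
  B3:  IN={d+f, f-f}  OUT={d+f, f-f}
  B4:  IN={d+f, f-f}  OUT={d+f, f-f}
  B5:  IN={d+f, f-f}  OUT={d+f, f-f}
  B6:  IN={d+f, f-f}  OUT={}
  B7:  IN={}  OUT={}
  B8:  IN={}  OUT={}

Merge at B3: IN[B3] = OUT[B2] = {d+f, f-f}
Applying B3's transfer function to that IN value gives OUT[B3] (row B3 above).

Answer: {d+f, f-f}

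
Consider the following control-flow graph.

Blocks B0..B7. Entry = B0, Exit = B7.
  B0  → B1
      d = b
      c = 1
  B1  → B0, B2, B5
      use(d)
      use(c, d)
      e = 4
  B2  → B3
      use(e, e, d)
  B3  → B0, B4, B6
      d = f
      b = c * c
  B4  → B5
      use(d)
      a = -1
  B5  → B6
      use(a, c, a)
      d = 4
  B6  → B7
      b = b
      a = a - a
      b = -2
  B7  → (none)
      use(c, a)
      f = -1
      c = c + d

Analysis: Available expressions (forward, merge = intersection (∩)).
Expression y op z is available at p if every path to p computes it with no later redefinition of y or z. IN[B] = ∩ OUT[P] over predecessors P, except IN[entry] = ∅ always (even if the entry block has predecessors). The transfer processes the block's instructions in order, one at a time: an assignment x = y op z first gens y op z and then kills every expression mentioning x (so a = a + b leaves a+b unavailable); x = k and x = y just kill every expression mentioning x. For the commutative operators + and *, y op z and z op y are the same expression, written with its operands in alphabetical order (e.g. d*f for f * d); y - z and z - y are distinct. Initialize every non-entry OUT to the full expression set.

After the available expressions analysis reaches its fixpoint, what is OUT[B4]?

Converged values:
  B0: | IN={} | OUT={}
  B1: | IN={} | OUT={}
  B2: | IN={} | OUT={}
  B3: | IN={} | OUT={c*c}
  B4: | IN={c*c} | OUT={c*c}
  B5: | IN={} | OUT={}
  B6: | IN={} | OUT={}
  B7: | IN={} | OUT={}

Merge at B4: IN[B4] = OUT[B3] = {c*c}
Applying B4's transfer function to that IN value gives OUT[B4] (row B4 above).

Answer: {c*c}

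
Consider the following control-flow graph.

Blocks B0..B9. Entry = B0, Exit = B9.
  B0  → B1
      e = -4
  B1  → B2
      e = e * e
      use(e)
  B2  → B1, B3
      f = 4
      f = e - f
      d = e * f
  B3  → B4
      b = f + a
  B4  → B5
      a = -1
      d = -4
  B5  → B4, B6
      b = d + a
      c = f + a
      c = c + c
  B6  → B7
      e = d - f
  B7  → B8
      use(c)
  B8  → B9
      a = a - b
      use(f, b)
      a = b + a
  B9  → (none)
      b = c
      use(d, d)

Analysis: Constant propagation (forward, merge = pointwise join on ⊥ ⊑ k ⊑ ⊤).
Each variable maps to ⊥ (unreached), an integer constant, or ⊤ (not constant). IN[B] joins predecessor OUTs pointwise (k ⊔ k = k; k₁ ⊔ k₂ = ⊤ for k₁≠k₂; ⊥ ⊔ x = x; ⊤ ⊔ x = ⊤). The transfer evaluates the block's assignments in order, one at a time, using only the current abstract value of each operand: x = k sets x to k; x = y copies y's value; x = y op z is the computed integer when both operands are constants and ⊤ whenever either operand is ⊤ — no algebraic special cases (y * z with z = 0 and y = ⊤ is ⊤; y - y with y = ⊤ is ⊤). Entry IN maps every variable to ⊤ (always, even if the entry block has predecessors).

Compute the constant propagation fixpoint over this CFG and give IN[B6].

Answer: {a: -1, b: -5, c: ⊤, d: -4, e: ⊤, f: ⊤}

Working:
Converged values:
  B0:  IN=(all ⊤)  OUT={e:-4; rest ⊤}
  B1:  IN=(all ⊤)  OUT=(all ⊤)
  B2:  IN=(all ⊤)  OUT=(all ⊤)
  B3:  IN=(all ⊤)  OUT=(all ⊤)
  B4:  IN=(all ⊤)  OUT={a:-1, d:-4; rest ⊤}
  B5:  IN={a:-1, d:-4; rest ⊤}  OUT={a:-1, b:-5, d:-4; rest ⊤}
  B6:  IN={a:-1, b:-5, d:-4; rest ⊤}  OUT={a:-1, b:-5, d:-4; rest ⊤}
  B7:  IN={a:-1, b:-5, d:-4; rest ⊤}  OUT={a:-1, b:-5, d:-4; rest ⊤}
  B8:  IN={a:-1, b:-5, d:-4; rest ⊤}  OUT={a:-1, b:-5, d:-4; rest ⊤}
  B9:  IN={a:-1, b:-5, d:-4; rest ⊤}  OUT={a:-1, d:-4; rest ⊤}

Merge at B6: IN[B6] = OUT[B5] = {a: -1, b: -5, c: ⊤, d: -4, e: ⊤, f: ⊤}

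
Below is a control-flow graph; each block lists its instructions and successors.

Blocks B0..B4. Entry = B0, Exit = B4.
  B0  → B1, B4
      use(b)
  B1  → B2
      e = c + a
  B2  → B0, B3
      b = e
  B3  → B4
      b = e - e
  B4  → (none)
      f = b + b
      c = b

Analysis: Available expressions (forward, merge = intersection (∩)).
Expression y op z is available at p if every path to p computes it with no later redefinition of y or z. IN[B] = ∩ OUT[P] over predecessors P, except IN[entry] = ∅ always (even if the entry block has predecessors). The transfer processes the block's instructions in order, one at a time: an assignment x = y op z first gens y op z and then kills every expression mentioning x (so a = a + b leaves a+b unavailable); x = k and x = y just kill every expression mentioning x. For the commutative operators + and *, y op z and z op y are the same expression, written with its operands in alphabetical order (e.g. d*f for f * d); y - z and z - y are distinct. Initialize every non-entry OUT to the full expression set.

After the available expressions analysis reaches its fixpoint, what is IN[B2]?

Answer: {a+c}

Working:
Converged values:
  B0: | IN={} | OUT={}
  B1: | IN={} | OUT={a+c}
  B2: | IN={a+c} | OUT={a+c}
  B3: | IN={a+c} | OUT={a+c, e-e}
  B4: | IN={} | OUT={b+b}

Merge at B2: IN[B2] = OUT[B1] = {a+c}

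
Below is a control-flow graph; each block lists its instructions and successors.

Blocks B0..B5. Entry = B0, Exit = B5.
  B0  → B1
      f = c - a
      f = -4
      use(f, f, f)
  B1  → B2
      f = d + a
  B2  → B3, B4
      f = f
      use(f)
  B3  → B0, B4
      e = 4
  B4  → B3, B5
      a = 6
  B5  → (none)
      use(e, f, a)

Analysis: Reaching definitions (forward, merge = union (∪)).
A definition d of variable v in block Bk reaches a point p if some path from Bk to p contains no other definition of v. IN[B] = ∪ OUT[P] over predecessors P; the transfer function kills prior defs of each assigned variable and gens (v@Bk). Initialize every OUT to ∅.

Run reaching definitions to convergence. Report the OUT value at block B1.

Answer: {a@B4, e@B3, f@B1}

Derivation:
Per-block solution:
  B0:   IN={a@B4, e@B3, f@B2}   OUT={a@B4, e@B3, f@B0}
  B1:   IN={a@B4, e@B3, f@B0}   OUT={a@B4, e@B3, f@B1}
  B2:   IN={a@B4, e@B3, f@B1}   OUT={a@B4, e@B3, f@B2}
  B3:   IN={a@B4, e@B3, f@B2}   OUT={a@B4, e@B3, f@B2}
  B4:   IN={a@B4, e@B3, f@B2}   OUT={a@B4, e@B3, f@B2}
  B5:   IN={a@B4, e@B3, f@B2}   OUT={a@B4, e@B3, f@B2}

Merge at B1: IN[B1] = OUT[B0] = {a@B4, e@B3, f@B0}
Applying B1's transfer function to that IN value gives OUT[B1] (row B1 above).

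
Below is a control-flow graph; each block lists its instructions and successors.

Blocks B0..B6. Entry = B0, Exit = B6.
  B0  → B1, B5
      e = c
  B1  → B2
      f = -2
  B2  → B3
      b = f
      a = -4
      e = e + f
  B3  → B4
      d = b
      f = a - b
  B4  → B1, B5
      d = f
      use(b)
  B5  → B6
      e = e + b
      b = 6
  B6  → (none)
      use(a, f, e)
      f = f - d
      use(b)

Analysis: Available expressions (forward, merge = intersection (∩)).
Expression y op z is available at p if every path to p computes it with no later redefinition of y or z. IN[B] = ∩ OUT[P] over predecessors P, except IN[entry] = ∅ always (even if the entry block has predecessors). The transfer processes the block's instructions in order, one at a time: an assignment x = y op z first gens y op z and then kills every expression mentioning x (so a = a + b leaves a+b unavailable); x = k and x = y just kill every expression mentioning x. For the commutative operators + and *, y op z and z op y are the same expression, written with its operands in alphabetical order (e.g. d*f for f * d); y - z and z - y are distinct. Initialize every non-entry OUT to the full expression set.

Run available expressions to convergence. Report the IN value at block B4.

Answer: {a-b}

Derivation:
Per-block solution:
  B0:  IN={}  OUT={}
  B1:  IN={}  OUT={}
  B2:  IN={}  OUT={}
  B3:  IN={}  OUT={a-b}
  B4:  IN={a-b}  OUT={a-b}
  B5:  IN={}  OUT={}
  B6:  IN={}  OUT={}

Merge at B4: IN[B4] = OUT[B3] = {a-b}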